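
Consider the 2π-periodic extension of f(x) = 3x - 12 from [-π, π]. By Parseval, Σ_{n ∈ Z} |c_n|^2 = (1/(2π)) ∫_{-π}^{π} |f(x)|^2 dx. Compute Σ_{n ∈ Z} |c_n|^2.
Σ |c_n|^2 = 3π^2 + 144

Expand and integrate term by term over [-π, π]:
  ∫ (3x)^2 dx = 9·(2π^3/3); ∫ 2·3·(-12)·x dx = 0 (odd integrand); ∫ (-12)^2 dx = 144·2π.
So (1/(2π)) ∫_{-π}^{π} (3x - 12)^2 dx = 9π^2/3 + 144 = 3π^2 + 144.
Parseval ⇒ Σ |c_n|^2 = 3π^2 + 144.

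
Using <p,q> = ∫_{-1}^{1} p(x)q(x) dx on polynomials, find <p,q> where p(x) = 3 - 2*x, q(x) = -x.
<p,q> = 4/3

Expand the product: p(x)·q(x) = 2*x^2 - 3*x.
∫_{-1}^{1} of each monomial x^k gives [2/(k+1) if k even, 0 if k odd]. Integrating term-by-term (or equivalently evaluating the antiderivative F(x) = 2*x^3/3 - 3*x^2/2 at the endpoints):
  F(1) − F(−1) = -5/6 − (-13/6) = 4/3.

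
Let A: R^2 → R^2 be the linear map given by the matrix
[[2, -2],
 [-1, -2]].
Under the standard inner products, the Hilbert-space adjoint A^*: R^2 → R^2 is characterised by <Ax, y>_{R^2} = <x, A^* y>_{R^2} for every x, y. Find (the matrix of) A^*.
A^* = A^T =
[[2, -1],
 [-2, -2]]

For real matrices with standard dot products, the defining identity <Ax, y> = <x, A^* y> gives (Ax)^T y = x^T (A^*) y, i.e. x^T A^T y = x^T (A^*) y. Since this holds for all x, y, we must have A^* = A^T. Therefore
A^* =
[[2, -1],
 [-2, -2]].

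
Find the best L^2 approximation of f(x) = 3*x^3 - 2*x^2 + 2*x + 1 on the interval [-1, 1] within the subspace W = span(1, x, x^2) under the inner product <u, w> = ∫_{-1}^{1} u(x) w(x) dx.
g(x) = -2*x^2 + 19*x/5 + 1

The best approximation g ∈ W is the orthogonal projection of f onto W. Writing g = a_0 + a_1 x + a_2 x^2, the coefficients solve the normal equations G · a = b where
  G_{ij} = <φ_i, φ_j> and b_i = <f, φ_i>, with φ_0 = 1, φ_1 = x, φ_2 = x^2.
G =
  [2, 0, 2/3]
  [0, 2/3, 0]
  [2/3, 0, 2/5],
b = (2/3, 38/15, -2/15).
Solving gives a_0 = 1, a_1 = 19/5, a_2 = -2, so
  g(x) = -2*x^2 + 19*x/5 + 1.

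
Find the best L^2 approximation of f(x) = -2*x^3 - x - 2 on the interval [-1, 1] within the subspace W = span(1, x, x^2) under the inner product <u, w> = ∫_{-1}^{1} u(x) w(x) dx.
g(x) = -11*x/5 - 2

The best approximation g ∈ W is the orthogonal projection of f onto W. Writing g = a_0 + a_1 x + a_2 x^2, the coefficients solve the normal equations G · a = b where
  G_{ij} = <φ_i, φ_j> and b_i = <f, φ_i>, with φ_0 = 1, φ_1 = x, φ_2 = x^2.
G =
  [2, 0, 2/3]
  [0, 2/3, 0]
  [2/3, 0, 2/5],
b = (-4, -22/15, -4/3).
Solving gives a_0 = -2, a_1 = -11/5, a_2 = 0, so
  g(x) = -11*x/5 - 2.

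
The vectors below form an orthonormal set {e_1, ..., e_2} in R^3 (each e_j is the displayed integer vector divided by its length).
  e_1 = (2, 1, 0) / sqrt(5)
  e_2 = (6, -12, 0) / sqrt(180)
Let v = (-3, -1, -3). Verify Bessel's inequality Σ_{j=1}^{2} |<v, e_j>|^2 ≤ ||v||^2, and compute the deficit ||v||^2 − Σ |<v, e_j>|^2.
Σ |<v, e_j>|^2 = 10; ||v||^2 = 19; deficit = 9

Write each e_j = u_j / sqrt(<u_j, u_j>) where u_j is the displayed integer vector. Then <v, e_j> = <v, u_j> / sqrt(<u_j, u_j>), so |<v, e_j>|^2 = <v, u_j>^2 / <u_j, u_j>.
Coefficients: <v, e_1> = -7/sqrt(5), <v, e_2> = -6/sqrt(180).
Square and sum: Σ |<v, e_j>|^2 = 10.
Compute ||v||^2 = v·v = 19.
Deficit = 19 − 10 = 9 ≥ 0, confirming Bessel's inequality. (The deficit equals ||v − Σ <v,e_j> e_j||^2, the squared distance from v to span{e_j}.)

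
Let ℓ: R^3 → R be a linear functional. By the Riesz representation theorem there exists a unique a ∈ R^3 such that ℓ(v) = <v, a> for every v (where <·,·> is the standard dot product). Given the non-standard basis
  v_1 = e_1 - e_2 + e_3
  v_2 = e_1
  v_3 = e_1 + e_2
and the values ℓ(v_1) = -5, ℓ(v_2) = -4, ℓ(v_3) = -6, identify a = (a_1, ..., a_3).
a = (-4, -2, -3)

Write a = (a_1, ..., a_3) in the standard basis. For each basis vector v_i, ℓ(v_i) = <v_i, a> is a linear equation in the a_j's. Collect the n equations into a matrix system V a = ℓ, where row i of V is v_i (expressed in the standard basis). Since V is invertible (lower-triangular with 1s on the diagonal, up to permutation), solve by back-substitution:
  V =
[[1, -1, 1],
 [1, 0, 0],
 [1, 1, 0]]
  V a = (-5, -4, -6)
Solving gives a = (-4, -2, -3).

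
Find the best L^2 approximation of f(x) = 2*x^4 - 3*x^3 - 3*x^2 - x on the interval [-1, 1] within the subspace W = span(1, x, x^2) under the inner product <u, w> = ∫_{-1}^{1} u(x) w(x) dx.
g(x) = -9*x^2/7 - 14*x/5 - 6/35

The best approximation g ∈ W is the orthogonal projection of f onto W. Writing g = a_0 + a_1 x + a_2 x^2, the coefficients solve the normal equations G · a = b where
  G_{ij} = <φ_i, φ_j> and b_i = <f, φ_i>, with φ_0 = 1, φ_1 = x, φ_2 = x^2.
G =
  [2, 0, 2/3]
  [0, 2/3, 0]
  [2/3, 0, 2/5],
b = (-6/5, -28/15, -22/35).
Solving gives a_0 = -6/35, a_1 = -14/5, a_2 = -9/7, so
  g(x) = -9*x^2/7 - 14*x/5 - 6/35.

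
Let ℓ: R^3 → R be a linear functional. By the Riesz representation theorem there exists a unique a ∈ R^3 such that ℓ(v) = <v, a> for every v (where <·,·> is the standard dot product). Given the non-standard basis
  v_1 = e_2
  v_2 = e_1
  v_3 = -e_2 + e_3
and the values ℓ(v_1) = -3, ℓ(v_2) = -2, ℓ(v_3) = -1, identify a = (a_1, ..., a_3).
a = (-2, -3, -4)

Write a = (a_1, ..., a_3) in the standard basis. For each basis vector v_i, ℓ(v_i) = <v_i, a> is a linear equation in the a_j's. Collect the n equations into a matrix system V a = ℓ, where row i of V is v_i (expressed in the standard basis). Since V is invertible (lower-triangular with 1s on the diagonal, up to permutation), solve by back-substitution:
  V =
[[0, 1, 0],
 [1, 0, 0],
 [0, -1, 1]]
  V a = (-3, -2, -1)
Solving gives a = (-2, -3, -4).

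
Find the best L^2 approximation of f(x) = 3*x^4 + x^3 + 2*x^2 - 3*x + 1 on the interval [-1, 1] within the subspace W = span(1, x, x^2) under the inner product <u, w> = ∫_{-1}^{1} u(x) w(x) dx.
g(x) = 32*x^2/7 - 12*x/5 + 26/35

The best approximation g ∈ W is the orthogonal projection of f onto W. Writing g = a_0 + a_1 x + a_2 x^2, the coefficients solve the normal equations G · a = b where
  G_{ij} = <φ_i, φ_j> and b_i = <f, φ_i>, with φ_0 = 1, φ_1 = x, φ_2 = x^2.
G =
  [2, 0, 2/3]
  [0, 2/3, 0]
  [2/3, 0, 2/5],
b = (68/15, -8/5, 244/105).
Solving gives a_0 = 26/35, a_1 = -12/5, a_2 = 32/7, so
  g(x) = 32*x^2/7 - 12*x/5 + 26/35.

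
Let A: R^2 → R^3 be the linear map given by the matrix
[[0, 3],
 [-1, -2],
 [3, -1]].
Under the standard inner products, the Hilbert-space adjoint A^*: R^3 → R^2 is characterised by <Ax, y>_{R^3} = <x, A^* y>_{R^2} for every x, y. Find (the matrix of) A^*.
A^* = A^T =
[[0, -1, 3],
 [3, -2, -1]]

For real matrices with standard dot products, the defining identity <Ax, y> = <x, A^* y> gives (Ax)^T y = x^T (A^*) y, i.e. x^T A^T y = x^T (A^*) y. Since this holds for all x, y, we must have A^* = A^T. Therefore
A^* =
[[0, -1, 3],
 [3, -2, -1]].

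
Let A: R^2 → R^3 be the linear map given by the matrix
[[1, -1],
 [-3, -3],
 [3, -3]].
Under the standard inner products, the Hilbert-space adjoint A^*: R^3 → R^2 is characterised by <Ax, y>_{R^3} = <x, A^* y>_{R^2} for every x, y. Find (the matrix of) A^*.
A^* = A^T =
[[1, -3, 3],
 [-1, -3, -3]]

For real matrices with standard dot products, the defining identity <Ax, y> = <x, A^* y> gives (Ax)^T y = x^T (A^*) y, i.e. x^T A^T y = x^T (A^*) y. Since this holds for all x, y, we must have A^* = A^T. Therefore
A^* =
[[1, -3, 3],
 [-1, -3, -3]].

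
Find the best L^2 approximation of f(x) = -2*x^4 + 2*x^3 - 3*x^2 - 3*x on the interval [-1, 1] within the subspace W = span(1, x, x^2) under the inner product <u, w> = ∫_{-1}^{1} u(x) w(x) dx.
g(x) = -33*x^2/7 - 9*x/5 + 6/35

The best approximation g ∈ W is the orthogonal projection of f onto W. Writing g = a_0 + a_1 x + a_2 x^2, the coefficients solve the normal equations G · a = b where
  G_{ij} = <φ_i, φ_j> and b_i = <f, φ_i>, with φ_0 = 1, φ_1 = x, φ_2 = x^2.
G =
  [2, 0, 2/3]
  [0, 2/3, 0]
  [2/3, 0, 2/5],
b = (-14/5, -6/5, -62/35).
Solving gives a_0 = 6/35, a_1 = -9/5, a_2 = -33/7, so
  g(x) = -33*x^2/7 - 9*x/5 + 6/35.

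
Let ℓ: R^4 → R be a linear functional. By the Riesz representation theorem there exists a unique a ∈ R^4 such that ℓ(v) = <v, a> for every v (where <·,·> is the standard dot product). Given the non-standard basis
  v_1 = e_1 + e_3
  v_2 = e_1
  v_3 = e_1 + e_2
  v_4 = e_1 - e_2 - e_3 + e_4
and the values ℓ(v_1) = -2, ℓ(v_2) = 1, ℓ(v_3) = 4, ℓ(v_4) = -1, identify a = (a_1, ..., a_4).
a = (1, 3, -3, -2)

Write a = (a_1, ..., a_4) in the standard basis. For each basis vector v_i, ℓ(v_i) = <v_i, a> is a linear equation in the a_j's. Collect the n equations into a matrix system V a = ℓ, where row i of V is v_i (expressed in the standard basis). Since V is invertible (lower-triangular with 1s on the diagonal, up to permutation), solve by back-substitution:
  V =
[[1, 0, 1, 0],
 [1, 0, 0, 0],
 [1, 1, 0, 0],
 [1, -1, -1, 1]]
  V a = (-2, 1, 4, -1)
Solving gives a = (1, 3, -3, -2).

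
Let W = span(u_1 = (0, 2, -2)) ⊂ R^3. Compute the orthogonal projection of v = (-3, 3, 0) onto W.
proj_W(v) = (0, 3/2, -3/2)

Set up U = [u_1 | ... | u_1] ∈ R^(3×1). The projector onto W = col(U) is P = U (U^T U)^(-1) U^T.
Compute U^T U =
  [8],
and U^T v = (6).
Solve U^T U · c = U^T v for the coefficients: c = (3/4). The projection is proj_W(v) = U c.
Check: (v - proj_W(v)) · u_1 = 0  (should be 0).
Result: proj_W(v) = (0, 3/2, -3/2).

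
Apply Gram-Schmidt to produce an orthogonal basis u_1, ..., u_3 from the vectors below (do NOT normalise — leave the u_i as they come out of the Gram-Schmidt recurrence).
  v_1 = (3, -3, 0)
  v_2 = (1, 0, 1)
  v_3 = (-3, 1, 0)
Orthogonal basis:
  u_1 = (3, -3, 0)
  u_2 = (1/2, 1/2, 1)
  u_3 = (-2/3, -2/3, 2/3)

Apply the Gram-Schmidt recurrence
  u_1 = v_1
  u_i = v_i − Σ_{j<i} ((v_i · u_j) / (u_j · u_j)) · u_j.

Step by step this gives:
  u_1 = (3, -3, 0)
  u_2 = (1/2, 1/2, 1)
  u_3 = (-2/3, -2/3, 2/3)

Orthogonality check:
  u_2 · u_1 = 0 (should be 0)
  u_3 · u_1 = 0 (should be 0)
  u_3 · u_2 = 0 (should be 0)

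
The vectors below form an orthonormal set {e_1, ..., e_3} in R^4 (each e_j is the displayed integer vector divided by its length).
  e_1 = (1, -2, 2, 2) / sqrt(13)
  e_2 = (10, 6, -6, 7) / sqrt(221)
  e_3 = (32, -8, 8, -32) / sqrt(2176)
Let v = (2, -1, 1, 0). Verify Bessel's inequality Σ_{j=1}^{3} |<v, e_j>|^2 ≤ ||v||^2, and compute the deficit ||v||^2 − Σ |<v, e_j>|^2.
Σ |<v, e_j>|^2 = 6; ||v||^2 = 6; deficit = 0

Write each e_j = u_j / sqrt(<u_j, u_j>) where u_j is the displayed integer vector. Then <v, e_j> = <v, u_j> / sqrt(<u_j, u_j>), so |<v, e_j>|^2 = <v, u_j>^2 / <u_j, u_j>.
Coefficients: <v, e_1> = 6/sqrt(13), <v, e_2> = 8/sqrt(221), <v, e_3> = 80/sqrt(2176).
Square and sum: Σ |<v, e_j>|^2 = 6.
Compute ||v||^2 = v·v = 6.
Deficit = 6 − 6 = 0 ≥ 0, confirming Bessel's inequality. (The deficit equals ||v − Σ <v,e_j> e_j||^2, the squared distance from v to span{e_j}.)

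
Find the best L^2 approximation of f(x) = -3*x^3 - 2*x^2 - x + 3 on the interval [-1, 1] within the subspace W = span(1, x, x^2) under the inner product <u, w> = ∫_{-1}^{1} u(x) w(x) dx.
g(x) = -2*x^2 - 14*x/5 + 3

The best approximation g ∈ W is the orthogonal projection of f onto W. Writing g = a_0 + a_1 x + a_2 x^2, the coefficients solve the normal equations G · a = b where
  G_{ij} = <φ_i, φ_j> and b_i = <f, φ_i>, with φ_0 = 1, φ_1 = x, φ_2 = x^2.
G =
  [2, 0, 2/3]
  [0, 2/3, 0]
  [2/3, 0, 2/5],
b = (14/3, -28/15, 6/5).
Solving gives a_0 = 3, a_1 = -14/5, a_2 = -2, so
  g(x) = -2*x^2 - 14*x/5 + 3.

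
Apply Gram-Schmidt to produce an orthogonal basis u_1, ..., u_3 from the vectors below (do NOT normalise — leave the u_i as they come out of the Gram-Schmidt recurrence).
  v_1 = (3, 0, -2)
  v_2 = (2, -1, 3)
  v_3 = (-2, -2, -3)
Orthogonal basis:
  u_1 = (3, 0, -2)
  u_2 = (2, -1, 3)
  u_3 = (-3/7, -39/14, -9/14)

Apply the Gram-Schmidt recurrence
  u_1 = v_1
  u_i = v_i − Σ_{j<i} ((v_i · u_j) / (u_j · u_j)) · u_j.

Step by step this gives:
  u_1 = (3, 0, -2)
  u_2 = (2, -1, 3)
  u_3 = (-3/7, -39/14, -9/14)

Orthogonality check:
  u_2 · u_1 = 0 (should be 0)
  u_3 · u_1 = 0 (should be 0)
  u_3 · u_2 = 0 (should be 0)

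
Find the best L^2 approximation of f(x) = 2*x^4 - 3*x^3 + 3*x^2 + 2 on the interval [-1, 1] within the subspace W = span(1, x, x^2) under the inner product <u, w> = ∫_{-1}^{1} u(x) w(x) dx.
g(x) = 33*x^2/7 - 9*x/5 + 64/35

The best approximation g ∈ W is the orthogonal projection of f onto W. Writing g = a_0 + a_1 x + a_2 x^2, the coefficients solve the normal equations G · a = b where
  G_{ij} = <φ_i, φ_j> and b_i = <f, φ_i>, with φ_0 = 1, φ_1 = x, φ_2 = x^2.
G =
  [2, 0, 2/3]
  [0, 2/3, 0]
  [2/3, 0, 2/5],
b = (34/5, -6/5, 326/105).
Solving gives a_0 = 64/35, a_1 = -9/5, a_2 = 33/7, so
  g(x) = 33*x^2/7 - 9*x/5 + 64/35.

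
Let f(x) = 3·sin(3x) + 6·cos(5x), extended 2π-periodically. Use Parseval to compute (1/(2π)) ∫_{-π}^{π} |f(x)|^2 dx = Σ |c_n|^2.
Σ |c_n|^2 = 45/2

Expand |f|^2 and use orthogonality of {sin(nx), cos(mx)} on [-π, π]:
  ∫_{-π}^{π} sin(nx)^2 dx = π, ∫ cos(mx)^2 dx = π, and cross terms integrate to 0.
So ∫_{-π}^{π} f(x)^2 dx = 3^2 · π + 6^2 · π = (9 + 36)π.
Divide by 2π: (9 + 36)/2 = 45/2.
By Parseval, this equals Σ |c_n|^2.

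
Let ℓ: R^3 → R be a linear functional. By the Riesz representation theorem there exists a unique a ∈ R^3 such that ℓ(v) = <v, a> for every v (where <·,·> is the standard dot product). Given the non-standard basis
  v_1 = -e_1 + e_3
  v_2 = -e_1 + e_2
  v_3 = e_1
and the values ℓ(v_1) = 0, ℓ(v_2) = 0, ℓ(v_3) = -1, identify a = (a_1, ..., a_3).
a = (-1, -1, -1)

Write a = (a_1, ..., a_3) in the standard basis. For each basis vector v_i, ℓ(v_i) = <v_i, a> is a linear equation in the a_j's. Collect the n equations into a matrix system V a = ℓ, where row i of V is v_i (expressed in the standard basis). Since V is invertible (lower-triangular with 1s on the diagonal, up to permutation), solve by back-substitution:
  V =
[[-1, 0, 1],
 [-1, 1, 0],
 [1, 0, 0]]
  V a = (0, 0, -1)
Solving gives a = (-1, -1, -1).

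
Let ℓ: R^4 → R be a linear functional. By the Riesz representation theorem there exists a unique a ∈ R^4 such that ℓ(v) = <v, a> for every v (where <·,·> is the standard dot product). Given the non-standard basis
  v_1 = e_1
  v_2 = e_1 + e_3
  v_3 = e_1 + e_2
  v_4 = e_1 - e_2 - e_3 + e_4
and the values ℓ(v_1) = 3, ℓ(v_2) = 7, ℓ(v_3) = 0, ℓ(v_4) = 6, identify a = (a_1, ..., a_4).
a = (3, -3, 4, 4)

Write a = (a_1, ..., a_4) in the standard basis. For each basis vector v_i, ℓ(v_i) = <v_i, a> is a linear equation in the a_j's. Collect the n equations into a matrix system V a = ℓ, where row i of V is v_i (expressed in the standard basis). Since V is invertible (lower-triangular with 1s on the diagonal, up to permutation), solve by back-substitution:
  V =
[[1, 0, 0, 0],
 [1, 0, 1, 0],
 [1, 1, 0, 0],
 [1, -1, -1, 1]]
  V a = (3, 7, 0, 6)
Solving gives a = (3, -3, 4, 4).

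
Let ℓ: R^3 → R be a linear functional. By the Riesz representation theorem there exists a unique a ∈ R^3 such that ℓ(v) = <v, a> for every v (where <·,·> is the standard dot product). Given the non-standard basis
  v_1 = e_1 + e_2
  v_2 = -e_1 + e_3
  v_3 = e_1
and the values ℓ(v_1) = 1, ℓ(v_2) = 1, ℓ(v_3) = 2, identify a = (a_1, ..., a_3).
a = (2, -1, 3)

Write a = (a_1, ..., a_3) in the standard basis. For each basis vector v_i, ℓ(v_i) = <v_i, a> is a linear equation in the a_j's. Collect the n equations into a matrix system V a = ℓ, where row i of V is v_i (expressed in the standard basis). Since V is invertible (lower-triangular with 1s on the diagonal, up to permutation), solve by back-substitution:
  V =
[[1, 1, 0],
 [-1, 0, 1],
 [1, 0, 0]]
  V a = (1, 1, 2)
Solving gives a = (2, -1, 3).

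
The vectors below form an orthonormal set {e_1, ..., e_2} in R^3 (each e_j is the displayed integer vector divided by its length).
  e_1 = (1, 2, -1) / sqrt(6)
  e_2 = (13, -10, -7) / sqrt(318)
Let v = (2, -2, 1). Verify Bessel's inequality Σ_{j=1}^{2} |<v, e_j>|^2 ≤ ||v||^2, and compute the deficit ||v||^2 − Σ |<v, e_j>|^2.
Σ |<v, e_j>|^2 = 333/53; ||v||^2 = 9; deficit = 144/53

Write each e_j = u_j / sqrt(<u_j, u_j>) where u_j is the displayed integer vector. Then <v, e_j> = <v, u_j> / sqrt(<u_j, u_j>), so |<v, e_j>|^2 = <v, u_j>^2 / <u_j, u_j>.
Coefficients: <v, e_1> = -3/sqrt(6), <v, e_2> = 39/sqrt(318).
Square and sum: Σ |<v, e_j>|^2 = 333/53.
Compute ||v||^2 = v·v = 9.
Deficit = 9 − 333/53 = 144/53 ≥ 0, confirming Bessel's inequality. (The deficit equals ||v − Σ <v,e_j> e_j||^2, the squared distance from v to span{e_j}.)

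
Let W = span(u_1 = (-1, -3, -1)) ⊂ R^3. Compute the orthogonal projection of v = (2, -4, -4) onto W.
proj_W(v) = (-14/11, -42/11, -14/11)

Set up U = [u_1 | ... | u_1] ∈ R^(3×1). The projector onto W = col(U) is P = U (U^T U)^(-1) U^T.
Compute U^T U =
  [11],
and U^T v = (14).
Solve U^T U · c = U^T v for the coefficients: c = (14/11). The projection is proj_W(v) = U c.
Check: (v - proj_W(v)) · u_1 = 0  (should be 0).
Result: proj_W(v) = (-14/11, -42/11, -14/11).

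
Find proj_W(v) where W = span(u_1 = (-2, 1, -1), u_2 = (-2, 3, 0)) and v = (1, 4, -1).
proj_W(v) = (-16/29, 86/29, 31/29)

Set up U = [u_1 | ... | u_2] ∈ R^(3×2). The projector onto W = col(U) is P = U (U^T U)^(-1) U^T.
Compute U^T U =
  [6, 7]
  [7, 13],
and U^T v = (3, 10).
Solve U^T U · c = U^T v for the coefficients: c = (-31/29, 39/29). The projection is proj_W(v) = U c.
Check: (v - proj_W(v)) · u_1 = 0  (should be 0).
Check: (v - proj_W(v)) · u_2 = 0  (should be 0).
Result: proj_W(v) = (-16/29, 86/29, 31/29).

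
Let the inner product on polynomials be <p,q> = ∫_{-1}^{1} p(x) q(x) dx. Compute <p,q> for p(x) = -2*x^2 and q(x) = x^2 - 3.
<p,q> = 16/5

Expand the product: p(x)·q(x) = -2*x^4 + 6*x^2.
∫_{-1}^{1} of each monomial x^k gives [2/(k+1) if k even, 0 if k odd]. Integrating term-by-term (or equivalently evaluating the antiderivative F(x) = -2*x^5/5 + 2*x^3 at the endpoints):
  F(1) − F(−1) = 8/5 − (-8/5) = 16/5.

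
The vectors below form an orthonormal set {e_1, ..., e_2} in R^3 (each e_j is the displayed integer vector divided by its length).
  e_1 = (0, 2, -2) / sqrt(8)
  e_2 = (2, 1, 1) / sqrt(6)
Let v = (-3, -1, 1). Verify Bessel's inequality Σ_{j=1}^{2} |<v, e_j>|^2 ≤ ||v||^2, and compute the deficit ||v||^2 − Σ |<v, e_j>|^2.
Σ |<v, e_j>|^2 = 8; ||v||^2 = 11; deficit = 3

Write each e_j = u_j / sqrt(<u_j, u_j>) where u_j is the displayed integer vector. Then <v, e_j> = <v, u_j> / sqrt(<u_j, u_j>), so |<v, e_j>|^2 = <v, u_j>^2 / <u_j, u_j>.
Coefficients: <v, e_1> = -4/sqrt(8), <v, e_2> = -6/sqrt(6).
Square and sum: Σ |<v, e_j>|^2 = 8.
Compute ||v||^2 = v·v = 11.
Deficit = 11 − 8 = 3 ≥ 0, confirming Bessel's inequality. (The deficit equals ||v − Σ <v,e_j> e_j||^2, the squared distance from v to span{e_j}.)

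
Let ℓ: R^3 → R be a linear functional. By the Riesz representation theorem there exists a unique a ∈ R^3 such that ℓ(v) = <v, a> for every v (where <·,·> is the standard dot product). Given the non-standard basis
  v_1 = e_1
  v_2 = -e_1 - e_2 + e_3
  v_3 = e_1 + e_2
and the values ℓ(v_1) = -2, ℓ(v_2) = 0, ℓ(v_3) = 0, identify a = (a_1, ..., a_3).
a = (-2, 2, 0)

Write a = (a_1, ..., a_3) in the standard basis. For each basis vector v_i, ℓ(v_i) = <v_i, a> is a linear equation in the a_j's. Collect the n equations into a matrix system V a = ℓ, where row i of V is v_i (expressed in the standard basis). Since V is invertible (lower-triangular with 1s on the diagonal, up to permutation), solve by back-substitution:
  V =
[[1, 0, 0],
 [-1, -1, 1],
 [1, 1, 0]]
  V a = (-2, 0, 0)
Solving gives a = (-2, 2, 0).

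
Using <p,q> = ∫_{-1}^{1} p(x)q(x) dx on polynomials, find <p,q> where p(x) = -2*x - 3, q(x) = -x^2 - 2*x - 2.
<p,q> = 50/3

Expand the product: p(x)·q(x) = 2*x^3 + 7*x^2 + 10*x + 6.
∫_{-1}^{1} of each monomial x^k gives [2/(k+1) if k even, 0 if k odd]. Integrating term-by-term (or equivalently evaluating the antiderivative F(x) = x^4/2 + 7*x^3/3 + 5*x^2 + 6*x at the endpoints):
  F(1) − F(−1) = 83/6 − (-17/6) = 50/3.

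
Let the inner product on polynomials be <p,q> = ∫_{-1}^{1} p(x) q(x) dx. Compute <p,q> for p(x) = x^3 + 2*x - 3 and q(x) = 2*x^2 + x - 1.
<p,q> = 56/15

Expand the product: p(x)·q(x) = 2*x^5 + x^4 + 3*x^3 - 4*x^2 - 5*x + 3.
∫_{-1}^{1} of each monomial x^k gives [2/(k+1) if k even, 0 if k odd]. Integrating term-by-term (or equivalently evaluating the antiderivative F(x) = x^6/3 + x^5/5 + 3*x^4/4 - 4*x^3/3 - 5*x^2/2 + 3*x at the endpoints):
  F(1) − F(−1) = 9/20 − (-197/60) = 56/15.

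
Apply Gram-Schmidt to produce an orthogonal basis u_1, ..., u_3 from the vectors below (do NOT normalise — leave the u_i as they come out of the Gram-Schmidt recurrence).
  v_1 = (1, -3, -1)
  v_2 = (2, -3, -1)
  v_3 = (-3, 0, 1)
Orthogonal basis:
  u_1 = (1, -3, -1)
  u_2 = (10/11, 3/11, 1/11)
  u_3 = (0, -3/10, 9/10)

Apply the Gram-Schmidt recurrence
  u_1 = v_1
  u_i = v_i − Σ_{j<i} ((v_i · u_j) / (u_j · u_j)) · u_j.

Step by step this gives:
  u_1 = (1, -3, -1)
  u_2 = (10/11, 3/11, 1/11)
  u_3 = (0, -3/10, 9/10)

Orthogonality check:
  u_2 · u_1 = 0 (should be 0)
  u_3 · u_1 = 0 (should be 0)
  u_3 · u_2 = 0 (should be 0)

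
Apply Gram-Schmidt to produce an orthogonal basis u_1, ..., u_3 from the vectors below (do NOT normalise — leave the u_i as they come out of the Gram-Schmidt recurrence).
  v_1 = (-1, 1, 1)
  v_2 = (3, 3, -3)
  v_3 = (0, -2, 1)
Orthogonal basis:
  u_1 = (-1, 1, 1)
  u_2 = (2, 4, -2)
  u_3 = (1/2, 0, 1/2)

Apply the Gram-Schmidt recurrence
  u_1 = v_1
  u_i = v_i − Σ_{j<i} ((v_i · u_j) / (u_j · u_j)) · u_j.

Step by step this gives:
  u_1 = (-1, 1, 1)
  u_2 = (2, 4, -2)
  u_3 = (1/2, 0, 1/2)

Orthogonality check:
  u_2 · u_1 = 0 (should be 0)
  u_3 · u_1 = 0 (should be 0)
  u_3 · u_2 = 0 (should be 0)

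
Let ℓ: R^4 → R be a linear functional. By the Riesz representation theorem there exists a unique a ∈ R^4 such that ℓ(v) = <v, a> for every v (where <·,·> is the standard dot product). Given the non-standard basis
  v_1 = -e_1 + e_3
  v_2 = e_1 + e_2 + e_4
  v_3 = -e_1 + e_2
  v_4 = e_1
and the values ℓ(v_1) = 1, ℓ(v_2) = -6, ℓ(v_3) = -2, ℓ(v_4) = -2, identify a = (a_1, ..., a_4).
a = (-2, -4, -1, 0)

Write a = (a_1, ..., a_4) in the standard basis. For each basis vector v_i, ℓ(v_i) = <v_i, a> is a linear equation in the a_j's. Collect the n equations into a matrix system V a = ℓ, where row i of V is v_i (expressed in the standard basis). Since V is invertible (lower-triangular with 1s on the diagonal, up to permutation), solve by back-substitution:
  V =
[[-1, 0, 1, 0],
 [1, 1, 0, 1],
 [-1, 1, 0, 0],
 [1, 0, 0, 0]]
  V a = (1, -6, -2, -2)
Solving gives a = (-2, -4, -1, 0).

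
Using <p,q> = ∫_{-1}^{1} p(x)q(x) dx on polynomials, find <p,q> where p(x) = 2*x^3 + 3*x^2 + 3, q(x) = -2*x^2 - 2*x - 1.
<p,q> = -16

Expand the product: p(x)·q(x) = -4*x^5 - 10*x^4 - 8*x^3 - 9*x^2 - 6*x - 3.
∫_{-1}^{1} of each monomial x^k gives [2/(k+1) if k even, 0 if k odd]. Integrating term-by-term (or equivalently evaluating the antiderivative F(x) = -2*x^6/3 - 2*x^5 - 2*x^4 - 3*x^3 - 3*x^2 - 3*x at the endpoints):
  F(1) − F(−1) = -41/3 − (7/3) = -16.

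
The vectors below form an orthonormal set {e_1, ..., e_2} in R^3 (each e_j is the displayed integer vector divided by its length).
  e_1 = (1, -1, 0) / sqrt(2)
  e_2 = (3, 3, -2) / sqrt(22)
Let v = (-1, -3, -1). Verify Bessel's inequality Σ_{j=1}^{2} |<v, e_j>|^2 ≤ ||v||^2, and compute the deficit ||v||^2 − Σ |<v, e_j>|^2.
Σ |<v, e_j>|^2 = 72/11; ||v||^2 = 11; deficit = 49/11

Write each e_j = u_j / sqrt(<u_j, u_j>) where u_j is the displayed integer vector. Then <v, e_j> = <v, u_j> / sqrt(<u_j, u_j>), so |<v, e_j>|^2 = <v, u_j>^2 / <u_j, u_j>.
Coefficients: <v, e_1> = 2/sqrt(2), <v, e_2> = -10/sqrt(22).
Square and sum: Σ |<v, e_j>|^2 = 72/11.
Compute ||v||^2 = v·v = 11.
Deficit = 11 − 72/11 = 49/11 ≥ 0, confirming Bessel's inequality. (The deficit equals ||v − Σ <v,e_j> e_j||^2, the squared distance from v to span{e_j}.)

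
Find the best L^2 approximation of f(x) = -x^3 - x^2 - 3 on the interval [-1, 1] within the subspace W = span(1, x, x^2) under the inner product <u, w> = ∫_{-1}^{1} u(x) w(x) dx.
g(x) = -x^2 - 3*x/5 - 3

The best approximation g ∈ W is the orthogonal projection of f onto W. Writing g = a_0 + a_1 x + a_2 x^2, the coefficients solve the normal equations G · a = b where
  G_{ij} = <φ_i, φ_j> and b_i = <f, φ_i>, with φ_0 = 1, φ_1 = x, φ_2 = x^2.
G =
  [2, 0, 2/3]
  [0, 2/3, 0]
  [2/3, 0, 2/5],
b = (-20/3, -2/5, -12/5).
Solving gives a_0 = -3, a_1 = -3/5, a_2 = -1, so
  g(x) = -x^2 - 3*x/5 - 3.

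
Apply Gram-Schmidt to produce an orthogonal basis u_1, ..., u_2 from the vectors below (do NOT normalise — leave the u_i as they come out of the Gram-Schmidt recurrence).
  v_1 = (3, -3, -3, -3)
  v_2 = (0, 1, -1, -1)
Orthogonal basis:
  u_1 = (3, -3, -3, -3)
  u_2 = (-1/4, 5/4, -3/4, -3/4)

Apply the Gram-Schmidt recurrence
  u_1 = v_1
  u_i = v_i − Σ_{j<i} ((v_i · u_j) / (u_j · u_j)) · u_j.

Step by step this gives:
  u_1 = (3, -3, -3, -3)
  u_2 = (-1/4, 5/4, -3/4, -3/4)

Orthogonality check:
  u_2 · u_1 = 0 (should be 0)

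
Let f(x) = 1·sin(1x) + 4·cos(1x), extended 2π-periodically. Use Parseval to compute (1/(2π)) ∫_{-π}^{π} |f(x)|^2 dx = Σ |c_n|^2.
Σ |c_n|^2 = 17/2

Expand |f|^2 and use orthogonality of {sin(nx), cos(mx)} on [-π, π]:
  ∫_{-π}^{π} sin(nx)^2 dx = π, ∫ cos(mx)^2 dx = π, and cross terms integrate to 0.
So ∫_{-π}^{π} f(x)^2 dx = 1^2 · π + 4^2 · π = (1 + 16)π.
Divide by 2π: (1 + 16)/2 = 17/2.
By Parseval, this equals Σ |c_n|^2.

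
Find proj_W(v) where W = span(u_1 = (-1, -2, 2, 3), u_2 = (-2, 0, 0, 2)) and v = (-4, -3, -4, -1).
proj_W(v) = (-11/5, 7/5, -7/5, 4/5)

Set up U = [u_1 | ... | u_2] ∈ R^(4×2). The projector onto W = col(U) is P = U (U^T U)^(-1) U^T.
Compute U^T U =
  [18, 8]
  [8, 8],
and U^T v = (-1, 6).
Solve U^T U · c = U^T v for the coefficients: c = (-7/10, 29/20). The projection is proj_W(v) = U c.
Check: (v - proj_W(v)) · u_1 = 0  (should be 0).
Check: (v - proj_W(v)) · u_2 = 0  (should be 0).
Result: proj_W(v) = (-11/5, 7/5, -7/5, 4/5).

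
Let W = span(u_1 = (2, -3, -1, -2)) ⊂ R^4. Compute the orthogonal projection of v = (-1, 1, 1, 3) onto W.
proj_W(v) = (-4/3, 2, 2/3, 4/3)

Set up U = [u_1 | ... | u_1] ∈ R^(4×1). The projector onto W = col(U) is P = U (U^T U)^(-1) U^T.
Compute U^T U =
  [18],
and U^T v = (-12).
Solve U^T U · c = U^T v for the coefficients: c = (-2/3). The projection is proj_W(v) = U c.
Check: (v - proj_W(v)) · u_1 = 0  (should be 0).
Result: proj_W(v) = (-4/3, 2, 2/3, 4/3).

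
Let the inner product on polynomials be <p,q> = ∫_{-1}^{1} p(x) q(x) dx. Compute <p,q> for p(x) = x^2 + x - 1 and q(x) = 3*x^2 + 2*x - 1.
<p,q> = 28/15

Expand the product: p(x)·q(x) = 3*x^4 + 5*x^3 - 2*x^2 - 3*x + 1.
∫_{-1}^{1} of each monomial x^k gives [2/(k+1) if k even, 0 if k odd]. Integrating term-by-term (or equivalently evaluating the antiderivative F(x) = 3*x^5/5 + 5*x^4/4 - 2*x^3/3 - 3*x^2/2 + x at the endpoints):
  F(1) − F(−1) = 41/60 − (-71/60) = 28/15.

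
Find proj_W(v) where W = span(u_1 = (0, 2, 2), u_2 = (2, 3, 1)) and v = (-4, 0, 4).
proj_W(v) = (-4, 0, 4)

Set up U = [u_1 | ... | u_2] ∈ R^(3×2). The projector onto W = col(U) is P = U (U^T U)^(-1) U^T.
Compute U^T U =
  [8, 8]
  [8, 14],
and U^T v = (8, -4).
Solve U^T U · c = U^T v for the coefficients: c = (3, -2). The projection is proj_W(v) = U c.
Check: (v - proj_W(v)) · u_1 = 0  (should be 0).
Check: (v - proj_W(v)) · u_2 = 0  (should be 0).
Result: proj_W(v) = (-4, 0, 4).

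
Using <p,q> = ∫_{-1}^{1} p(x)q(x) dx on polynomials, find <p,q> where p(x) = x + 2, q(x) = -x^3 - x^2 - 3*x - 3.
<p,q> = -236/15

Expand the product: p(x)·q(x) = -x^4 - 3*x^3 - 5*x^2 - 9*x - 6.
∫_{-1}^{1} of each monomial x^k gives [2/(k+1) if k even, 0 if k odd]. Integrating term-by-term (or equivalently evaluating the antiderivative F(x) = -x^5/5 - 3*x^4/4 - 5*x^3/3 - 9*x^2/2 - 6*x at the endpoints):
  F(1) − F(−1) = -787/60 − (157/60) = -236/15.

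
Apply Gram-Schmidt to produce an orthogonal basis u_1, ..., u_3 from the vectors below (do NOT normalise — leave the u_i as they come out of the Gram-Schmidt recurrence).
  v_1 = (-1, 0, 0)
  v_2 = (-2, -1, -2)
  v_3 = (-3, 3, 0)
Orthogonal basis:
  u_1 = (-1, 0, 0)
  u_2 = (0, -1, -2)
  u_3 = (0, 12/5, -6/5)

Apply the Gram-Schmidt recurrence
  u_1 = v_1
  u_i = v_i − Σ_{j<i} ((v_i · u_j) / (u_j · u_j)) · u_j.

Step by step this gives:
  u_1 = (-1, 0, 0)
  u_2 = (0, -1, -2)
  u_3 = (0, 12/5, -6/5)

Orthogonality check:
  u_2 · u_1 = 0 (should be 0)
  u_3 · u_1 = 0 (should be 0)
  u_3 · u_2 = 0 (should be 0)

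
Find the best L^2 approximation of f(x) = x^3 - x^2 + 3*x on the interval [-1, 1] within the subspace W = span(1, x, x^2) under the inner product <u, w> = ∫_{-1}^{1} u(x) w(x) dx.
g(x) = -x^2 + 18*x/5

The best approximation g ∈ W is the orthogonal projection of f onto W. Writing g = a_0 + a_1 x + a_2 x^2, the coefficients solve the normal equations G · a = b where
  G_{ij} = <φ_i, φ_j> and b_i = <f, φ_i>, with φ_0 = 1, φ_1 = x, φ_2 = x^2.
G =
  [2, 0, 2/3]
  [0, 2/3, 0]
  [2/3, 0, 2/5],
b = (-2/3, 12/5, -2/5).
Solving gives a_0 = 0, a_1 = 18/5, a_2 = -1, so
  g(x) = -x^2 + 18*x/5.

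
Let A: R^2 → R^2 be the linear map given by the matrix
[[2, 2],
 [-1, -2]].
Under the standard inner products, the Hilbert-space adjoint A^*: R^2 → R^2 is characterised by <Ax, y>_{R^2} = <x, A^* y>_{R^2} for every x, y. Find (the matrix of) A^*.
A^* = A^T =
[[2, -1],
 [2, -2]]

For real matrices with standard dot products, the defining identity <Ax, y> = <x, A^* y> gives (Ax)^T y = x^T (A^*) y, i.e. x^T A^T y = x^T (A^*) y. Since this holds for all x, y, we must have A^* = A^T. Therefore
A^* =
[[2, -1],
 [2, -2]].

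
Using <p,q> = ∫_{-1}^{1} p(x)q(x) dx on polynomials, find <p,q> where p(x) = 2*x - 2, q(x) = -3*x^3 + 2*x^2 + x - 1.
<p,q> = 4/15

Expand the product: p(x)·q(x) = -6*x^4 + 10*x^3 - 2*x^2 - 4*x + 2.
∫_{-1}^{1} of each monomial x^k gives [2/(k+1) if k even, 0 if k odd]. Integrating term-by-term (or equivalently evaluating the antiderivative F(x) = -6*x^5/5 + 5*x^4/2 - 2*x^3/3 - 2*x^2 + 2*x at the endpoints):
  F(1) − F(−1) = 19/30 − (11/30) = 4/15.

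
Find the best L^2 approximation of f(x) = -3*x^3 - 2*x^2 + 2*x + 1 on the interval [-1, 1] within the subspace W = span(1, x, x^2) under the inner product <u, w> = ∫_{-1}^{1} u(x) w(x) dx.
g(x) = -2*x^2 + x/5 + 1

The best approximation g ∈ W is the orthogonal projection of f onto W. Writing g = a_0 + a_1 x + a_2 x^2, the coefficients solve the normal equations G · a = b where
  G_{ij} = <φ_i, φ_j> and b_i = <f, φ_i>, with φ_0 = 1, φ_1 = x, φ_2 = x^2.
G =
  [2, 0, 2/3]
  [0, 2/3, 0]
  [2/3, 0, 2/5],
b = (2/3, 2/15, -2/15).
Solving gives a_0 = 1, a_1 = 1/5, a_2 = -2, so
  g(x) = -2*x^2 + x/5 + 1.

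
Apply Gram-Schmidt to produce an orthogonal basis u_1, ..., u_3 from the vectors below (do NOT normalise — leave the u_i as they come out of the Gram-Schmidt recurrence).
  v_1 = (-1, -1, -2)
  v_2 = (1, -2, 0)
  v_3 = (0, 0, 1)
Orthogonal basis:
  u_1 = (-1, -1, -2)
  u_2 = (7/6, -11/6, 1/3)
  u_3 = (-12/29, -6/29, 9/29)

Apply the Gram-Schmidt recurrence
  u_1 = v_1
  u_i = v_i − Σ_{j<i} ((v_i · u_j) / (u_j · u_j)) · u_j.

Step by step this gives:
  u_1 = (-1, -1, -2)
  u_2 = (7/6, -11/6, 1/3)
  u_3 = (-12/29, -6/29, 9/29)

Orthogonality check:
  u_2 · u_1 = 0 (should be 0)
  u_3 · u_1 = 0 (should be 0)
  u_3 · u_2 = 0 (should be 0)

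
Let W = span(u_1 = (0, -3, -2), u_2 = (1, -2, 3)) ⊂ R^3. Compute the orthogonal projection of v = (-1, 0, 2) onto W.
proj_W(v) = (5/14, 19/91, 307/182)

Set up U = [u_1 | ... | u_2] ∈ R^(3×2). The projector onto W = col(U) is P = U (U^T U)^(-1) U^T.
Compute U^T U =
  [13, 0]
  [0, 14],
and U^T v = (-4, 5).
Solve U^T U · c = U^T v for the coefficients: c = (-4/13, 5/14). The projection is proj_W(v) = U c.
Check: (v - proj_W(v)) · u_1 = 0  (should be 0).
Check: (v - proj_W(v)) · u_2 = 0  (should be 0).
Result: proj_W(v) = (5/14, 19/91, 307/182).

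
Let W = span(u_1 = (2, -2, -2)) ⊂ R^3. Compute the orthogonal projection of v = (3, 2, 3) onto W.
proj_W(v) = (-2/3, 2/3, 2/3)

Set up U = [u_1 | ... | u_1] ∈ R^(3×1). The projector onto W = col(U) is P = U (U^T U)^(-1) U^T.
Compute U^T U =
  [12],
and U^T v = (-4).
Solve U^T U · c = U^T v for the coefficients: c = (-1/3). The projection is proj_W(v) = U c.
Check: (v - proj_W(v)) · u_1 = 0  (should be 0).
Result: proj_W(v) = (-2/3, 2/3, 2/3).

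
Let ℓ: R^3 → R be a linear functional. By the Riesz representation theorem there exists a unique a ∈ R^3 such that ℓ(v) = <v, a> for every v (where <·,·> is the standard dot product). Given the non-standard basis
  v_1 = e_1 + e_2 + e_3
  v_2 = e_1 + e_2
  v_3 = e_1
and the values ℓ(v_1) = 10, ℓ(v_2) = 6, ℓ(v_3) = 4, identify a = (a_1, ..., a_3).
a = (4, 2, 4)

Write a = (a_1, ..., a_3) in the standard basis. For each basis vector v_i, ℓ(v_i) = <v_i, a> is a linear equation in the a_j's. Collect the n equations into a matrix system V a = ℓ, where row i of V is v_i (expressed in the standard basis). Since V is invertible (lower-triangular with 1s on the diagonal, up to permutation), solve by back-substitution:
  V =
[[1, 1, 1],
 [1, 1, 0],
 [1, 0, 0]]
  V a = (10, 6, 4)
Solving gives a = (4, 2, 4).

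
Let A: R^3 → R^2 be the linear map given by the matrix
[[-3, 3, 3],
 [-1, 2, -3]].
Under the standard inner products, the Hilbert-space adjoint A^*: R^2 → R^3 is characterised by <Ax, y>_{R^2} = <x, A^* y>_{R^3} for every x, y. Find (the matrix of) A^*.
A^* = A^T =
[[-3, -1],
 [3, 2],
 [3, -3]]

For real matrices with standard dot products, the defining identity <Ax, y> = <x, A^* y> gives (Ax)^T y = x^T (A^*) y, i.e. x^T A^T y = x^T (A^*) y. Since this holds for all x, y, we must have A^* = A^T. Therefore
A^* =
[[-3, -1],
 [3, 2],
 [3, -3]].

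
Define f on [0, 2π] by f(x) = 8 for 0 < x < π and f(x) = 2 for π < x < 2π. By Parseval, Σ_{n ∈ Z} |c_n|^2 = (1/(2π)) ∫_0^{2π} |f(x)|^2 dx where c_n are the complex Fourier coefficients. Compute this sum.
Σ |c_n|^2 = 34

Parseval equates the L^2 energy of f (normalised by 1/(2π)) with the ℓ^2 sum of its Fourier coefficients: (1/(2π)) ∫_0^{2π} |f|^2 = Σ |c_n|^2.
Compute the left side: (1/(2π)) [∫_0^π 8^2 dx + ∫_π^{2π} 2^2 dx] = (1/(2π)) · (64π + 4π) = (64 + 4)/2 = 34.
So Σ_{n ∈ Z} |c_n|^2 = 34.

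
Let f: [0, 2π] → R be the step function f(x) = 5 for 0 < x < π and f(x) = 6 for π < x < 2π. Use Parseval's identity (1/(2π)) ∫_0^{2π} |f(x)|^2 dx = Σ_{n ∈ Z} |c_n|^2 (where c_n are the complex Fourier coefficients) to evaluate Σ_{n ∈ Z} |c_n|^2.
Σ |c_n|^2 = 61/2

Parseval equates the L^2 energy of f (normalised by 1/(2π)) with the ℓ^2 sum of its Fourier coefficients: (1/(2π)) ∫_0^{2π} |f|^2 = Σ |c_n|^2.
Compute the left side: (1/(2π)) [∫_0^π 5^2 dx + ∫_π^{2π} 6^2 dx] = (1/(2π)) · (25π + 36π) = (25 + 36)/2 = 61/2.
So Σ_{n ∈ Z} |c_n|^2 = 61/2.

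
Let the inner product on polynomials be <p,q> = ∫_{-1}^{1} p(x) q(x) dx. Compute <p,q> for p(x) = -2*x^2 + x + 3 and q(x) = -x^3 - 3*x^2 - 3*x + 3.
<p,q> = 8

Expand the product: p(x)·q(x) = 2*x^5 + 5*x^4 - 18*x^2 - 6*x + 9.
∫_{-1}^{1} of each monomial x^k gives [2/(k+1) if k even, 0 if k odd]. Integrating term-by-term (or equivalently evaluating the antiderivative F(x) = x^6/3 + x^5 - 6*x^3 - 3*x^2 + 9*x at the endpoints):
  F(1) − F(−1) = 4/3 − (-20/3) = 8.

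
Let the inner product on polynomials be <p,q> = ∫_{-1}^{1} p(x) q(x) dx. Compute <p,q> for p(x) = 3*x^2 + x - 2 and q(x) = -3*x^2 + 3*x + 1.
<p,q> = 2/5

Expand the product: p(x)·q(x) = -9*x^4 + 6*x^3 + 12*x^2 - 5*x - 2.
∫_{-1}^{1} of each monomial x^k gives [2/(k+1) if k even, 0 if k odd]. Integrating term-by-term (or equivalently evaluating the antiderivative F(x) = -9*x^5/5 + 3*x^4/2 + 4*x^3 - 5*x^2/2 - 2*x at the endpoints):
  F(1) − F(−1) = -4/5 − (-6/5) = 2/5.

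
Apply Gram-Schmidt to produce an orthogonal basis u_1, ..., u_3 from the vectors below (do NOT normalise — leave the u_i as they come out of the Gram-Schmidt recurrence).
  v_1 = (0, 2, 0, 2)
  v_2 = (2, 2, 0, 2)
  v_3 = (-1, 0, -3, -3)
Orthogonal basis:
  u_1 = (0, 2, 0, 2)
  u_2 = (2, 0, 0, 0)
  u_3 = (0, 3/2, -3, -3/2)

Apply the Gram-Schmidt recurrence
  u_1 = v_1
  u_i = v_i − Σ_{j<i} ((v_i · u_j) / (u_j · u_j)) · u_j.

Step by step this gives:
  u_1 = (0, 2, 0, 2)
  u_2 = (2, 0, 0, 0)
  u_3 = (0, 3/2, -3, -3/2)

Orthogonality check:
  u_2 · u_1 = 0 (should be 0)
  u_3 · u_1 = 0 (should be 0)
  u_3 · u_2 = 0 (should be 0)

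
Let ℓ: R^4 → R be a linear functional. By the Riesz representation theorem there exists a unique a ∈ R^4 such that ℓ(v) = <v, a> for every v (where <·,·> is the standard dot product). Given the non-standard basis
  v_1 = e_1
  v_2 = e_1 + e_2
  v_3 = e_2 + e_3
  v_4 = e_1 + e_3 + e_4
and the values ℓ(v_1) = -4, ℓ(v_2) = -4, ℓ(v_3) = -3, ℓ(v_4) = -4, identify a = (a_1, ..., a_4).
a = (-4, 0, -3, 3)

Write a = (a_1, ..., a_4) in the standard basis. For each basis vector v_i, ℓ(v_i) = <v_i, a> is a linear equation in the a_j's. Collect the n equations into a matrix system V a = ℓ, where row i of V is v_i (expressed in the standard basis). Since V is invertible (lower-triangular with 1s on the diagonal, up to permutation), solve by back-substitution:
  V =
[[1, 0, 0, 0],
 [1, 1, 0, 0],
 [0, 1, 1, 0],
 [1, 0, 1, 1]]
  V a = (-4, -4, -3, -4)
Solving gives a = (-4, 0, -3, 3).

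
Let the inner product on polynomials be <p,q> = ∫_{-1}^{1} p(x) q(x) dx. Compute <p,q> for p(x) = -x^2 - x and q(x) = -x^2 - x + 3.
<p,q> = -14/15

Expand the product: p(x)·q(x) = x^4 + 2*x^3 - 2*x^2 - 3*x.
∫_{-1}^{1} of each monomial x^k gives [2/(k+1) if k even, 0 if k odd]. Integrating term-by-term (or equivalently evaluating the antiderivative F(x) = x^5/5 + x^4/2 - 2*x^3/3 - 3*x^2/2 at the endpoints):
  F(1) − F(−1) = -22/15 − (-8/15) = -14/15.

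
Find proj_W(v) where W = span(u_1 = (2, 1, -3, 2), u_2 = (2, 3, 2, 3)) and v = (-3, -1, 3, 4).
proj_W(v) = (-106/419, 383/419, 1249/419, 112/419)

Set up U = [u_1 | ... | u_2] ∈ R^(4×2). The projector onto W = col(U) is P = U (U^T U)^(-1) U^T.
Compute U^T U =
  [18, 7]
  [7, 26],
and U^T v = (-8, 9).
Solve U^T U · c = U^T v for the coefficients: c = (-271/419, 218/419). The projection is proj_W(v) = U c.
Check: (v - proj_W(v)) · u_1 = 0  (should be 0).
Check: (v - proj_W(v)) · u_2 = 0  (should be 0).
Result: proj_W(v) = (-106/419, 383/419, 1249/419, 112/419).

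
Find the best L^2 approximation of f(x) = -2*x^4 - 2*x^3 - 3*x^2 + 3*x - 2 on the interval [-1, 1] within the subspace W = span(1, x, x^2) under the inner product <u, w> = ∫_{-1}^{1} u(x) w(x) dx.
g(x) = -33*x^2/7 + 9*x/5 - 64/35

The best approximation g ∈ W is the orthogonal projection of f onto W. Writing g = a_0 + a_1 x + a_2 x^2, the coefficients solve the normal equations G · a = b where
  G_{ij} = <φ_i, φ_j> and b_i = <f, φ_i>, with φ_0 = 1, φ_1 = x, φ_2 = x^2.
G =
  [2, 0, 2/3]
  [0, 2/3, 0]
  [2/3, 0, 2/5],
b = (-34/5, 6/5, -326/105).
Solving gives a_0 = -64/35, a_1 = 9/5, a_2 = -33/7, so
  g(x) = -33*x^2/7 + 9*x/5 - 64/35.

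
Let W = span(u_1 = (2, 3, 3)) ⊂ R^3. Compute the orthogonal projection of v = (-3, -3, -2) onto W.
proj_W(v) = (-21/11, -63/22, -63/22)

Set up U = [u_1 | ... | u_1] ∈ R^(3×1). The projector onto W = col(U) is P = U (U^T U)^(-1) U^T.
Compute U^T U =
  [22],
and U^T v = (-21).
Solve U^T U · c = U^T v for the coefficients: c = (-21/22). The projection is proj_W(v) = U c.
Check: (v - proj_W(v)) · u_1 = 0  (should be 0).
Result: proj_W(v) = (-21/11, -63/22, -63/22).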